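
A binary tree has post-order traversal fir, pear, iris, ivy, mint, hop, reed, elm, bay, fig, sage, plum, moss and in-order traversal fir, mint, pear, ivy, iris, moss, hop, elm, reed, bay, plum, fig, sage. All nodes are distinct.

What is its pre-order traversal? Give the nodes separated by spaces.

moss mint fir ivy pear iris plum bay elm hop reed sage fig

The last element of post-order is the root; it splits in-order into left and right subtrees.
Root moss: left subtree has 5 nodes {fir, mint, pear, ivy, iris}, right has 7 {hop, elm, reed, bay, plum, fig, sage}.
  Root mint: left subtree has 1 node {fir}, right has 3 {pear, ivy, iris}.
    Root ivy: left subtree has 1 node {pear}, right has 1 {iris}.
  Root plum: left subtree has 4 nodes {hop, elm, reed, bay}, right has 2 {fig, sage}.
    Root bay: left subtree has 3 nodes {hop, elm, reed}, right has 0 { }.
      Root elm: left subtree has 1 node {hop}, right has 1 {reed}.
    Root sage: left subtree has 1 node {fig}, right has 0 { }.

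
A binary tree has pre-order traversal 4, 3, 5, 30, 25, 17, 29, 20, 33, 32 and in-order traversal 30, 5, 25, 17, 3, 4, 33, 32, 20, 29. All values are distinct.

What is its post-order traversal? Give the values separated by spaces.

30 17 25 5 3 32 33 20 29 4

The first element of pre-order is the root; it splits in-order into left and right subtrees.
Root 4: left subtree has 5 nodes {30, 5, 25, 17, 3}, right has 4 {33, 32, 20, 29}.
  Root 3: left subtree has 4 nodes {30, 5, 25, 17}, right has 0 { }.
    Root 5: left subtree has 1 node {30}, right has 2 {25, 17}.
      Root 25: left subtree has 0 nodes { }, right has 1 {17}.
  Root 29: left subtree has 3 nodes {33, 32, 20}, right has 0 { }.
    Root 20: left subtree has 2 nodes {33, 32}, right has 0 { }.
      Root 33: left subtree has 0 nodes { }, right has 1 {32}.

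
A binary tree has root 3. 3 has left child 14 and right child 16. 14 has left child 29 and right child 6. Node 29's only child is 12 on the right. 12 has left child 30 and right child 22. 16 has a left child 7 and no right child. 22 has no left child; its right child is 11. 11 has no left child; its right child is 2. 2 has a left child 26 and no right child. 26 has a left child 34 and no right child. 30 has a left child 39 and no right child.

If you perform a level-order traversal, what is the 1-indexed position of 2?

Level-order visits nodes level by level from the root, left to right within each level.
Level 0: 3
Level 1: 14, 16
Level 2: 29, 6, 7
Level 3: 12
Level 4: 30, 22
Level 5: 39, 11
Level 6: 2
Level 7: 26
Level 8: 34
Full level-order sequence: 3, 14, 16, 29, 6, 7, 12, 30, 22, 39, 11, 2, 26, 34.

12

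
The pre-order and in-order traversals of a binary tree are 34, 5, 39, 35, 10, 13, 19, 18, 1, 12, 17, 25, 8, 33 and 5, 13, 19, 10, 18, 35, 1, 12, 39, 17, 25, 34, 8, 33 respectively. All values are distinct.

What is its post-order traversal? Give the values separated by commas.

The first element of pre-order is the root; it splits in-order into left and right subtrees.
Root 34: left subtree has 11 nodes {5, 13, 19, 10, 18, 35, 1, 12, 39, 17, 25}, right has 2 {8, 33}.
  Root 5: left subtree has 0 nodes { }, right has 10 {13, 19, 10, 18, 35, 1, 12, 39, 17, 25}.
    Root 39: left subtree has 7 nodes {13, 19, 10, 18, 35, 1, 12}, right has 2 {17, 25}.
      Root 35: left subtree has 4 nodes {13, 19, 10, 18}, right has 2 {1, 12}.
        Root 10: left subtree has 2 nodes {13, 19}, right has 1 {18}.
          Root 13: left subtree has 0 nodes { }, right has 1 {19}.
        Root 1: left subtree has 0 nodes { }, right has 1 {12}.
      Root 17: left subtree has 0 nodes { }, right has 1 {25}.
  Root 8: left subtree has 0 nodes { }, right has 1 {33}.

19, 13, 18, 10, 12, 1, 35, 25, 17, 39, 5, 33, 8, 34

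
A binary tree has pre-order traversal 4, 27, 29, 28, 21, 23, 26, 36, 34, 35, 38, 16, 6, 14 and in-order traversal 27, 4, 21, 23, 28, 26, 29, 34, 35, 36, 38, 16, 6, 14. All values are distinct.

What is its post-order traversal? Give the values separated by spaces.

The first element of pre-order is the root; it splits in-order into left and right subtrees.
Root 4: left subtree has 1 node {27}, right has 12 {21, 23, 28, 26, 29, 34, 35, 36, 38, 16, 6, 14}.
  Root 29: left subtree has 4 nodes {21, 23, 28, 26}, right has 7 {34, 35, 36, 38, 16, 6, 14}.
    Root 28: left subtree has 2 nodes {21, 23}, right has 1 {26}.
      Root 21: left subtree has 0 nodes { }, right has 1 {23}.
    Root 36: left subtree has 2 nodes {34, 35}, right has 4 {38, 16, 6, 14}.
      Root 34: left subtree has 0 nodes { }, right has 1 {35}.
      Root 38: left subtree has 0 nodes { }, right has 3 {16, 6, 14}.
        Root 16: left subtree has 0 nodes { }, right has 2 {6, 14}.
          Root 6: left subtree has 0 nodes { }, right has 1 {14}.

27 23 21 26 28 35 34 14 6 16 38 36 29 4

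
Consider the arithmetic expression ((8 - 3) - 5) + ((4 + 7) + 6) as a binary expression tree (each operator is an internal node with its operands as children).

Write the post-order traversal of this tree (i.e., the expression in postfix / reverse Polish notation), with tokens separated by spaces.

8 3 - 5 - 4 7 + 6 + +

Post-order on an expression tree gives postfix notation: for each operator, emit left operand, right operand, then the operator.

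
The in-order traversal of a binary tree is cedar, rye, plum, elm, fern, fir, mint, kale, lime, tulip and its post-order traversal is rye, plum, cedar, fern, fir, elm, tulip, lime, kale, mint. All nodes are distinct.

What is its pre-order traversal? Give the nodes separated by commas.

mint, elm, cedar, plum, rye, fir, fern, kale, lime, tulip

The last element of post-order is the root; it splits in-order into left and right subtrees.
Root mint: left subtree has 6 nodes {cedar, rye, plum, elm, fern, fir}, right has 3 {kale, lime, tulip}.
  Root elm: left subtree has 3 nodes {cedar, rye, plum}, right has 2 {fern, fir}.
    Root cedar: left subtree has 0 nodes { }, right has 2 {rye, plum}.
      Root plum: left subtree has 1 node {rye}, right has 0 { }.
    Root fir: left subtree has 1 node {fern}, right has 0 { }.
  Root kale: left subtree has 0 nodes { }, right has 2 {lime, tulip}.
    Root lime: left subtree has 0 nodes { }, right has 1 {tulip}.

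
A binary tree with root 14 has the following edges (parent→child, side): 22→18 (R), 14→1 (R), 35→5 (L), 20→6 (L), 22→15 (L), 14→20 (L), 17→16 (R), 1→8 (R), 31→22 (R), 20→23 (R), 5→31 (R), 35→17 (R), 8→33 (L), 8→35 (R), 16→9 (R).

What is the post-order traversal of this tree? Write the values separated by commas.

6, 23, 20, 33, 15, 18, 22, 31, 5, 9, 16, 17, 35, 8, 1, 14

Post-order visits the left subtree, then the right subtree, then the node.
At 14: go left to 20.
  At 20: go left to 6.
    6 is a leaf — visit 6.
  At 20: go right to 23.
    23 is a leaf — visit 23.
  Visit 20.
At 14: go right to 1.
  At 1: no left child.
  At 1: go right to 8.
    At 8: go left to 33.
      33 is a leaf — visit 33.
    At 8: go right to 35.
      At 35: go left to 5.
        At 5: no left child.
        At 5: go right to 31.
          At 31: no left child.
          At 31: go right to 22.
            At 22: go left to 15.
              15 is a leaf — visit 15.
            At 22: go right to 18.
              18 is a leaf — visit 18.
            Visit 22.
          Visit 31.
        Visit 5.
      At 35: go right to 17.
        At 17: no left child.
        At 17: go right to 16.
          At 16: no left child.
          At 16: go right to 9.
            9 is a leaf — visit 9.
          Visit 16.
        Visit 17.
      Visit 35.
    Visit 8.
  Visit 1.
Visit 14.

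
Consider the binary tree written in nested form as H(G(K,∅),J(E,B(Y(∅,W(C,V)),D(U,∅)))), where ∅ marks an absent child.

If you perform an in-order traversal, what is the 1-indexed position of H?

3

In-order visits the left subtree, then the node, then the right subtree.
At H: go left to G.
  At G: go left to K.
    K is a leaf — visit K.
  Visit G.
  At G: no right child.
Visit H.
At H: go right to J.
  At J: go left to E.
    E is a leaf — visit E.
  Visit J.
  At J: go right to B.
    At B: go left to Y.
      At Y: no left child.
      Visit Y.
      At Y: go right to W.
        At W: go left to C.
          C is a leaf — visit C.
        Visit W.
        At W: go right to V.
          V is a leaf — visit V.
    Visit B.
    At B: go right to D.
      At D: go left to U.
        U is a leaf — visit U.
      Visit D.
      At D: no right child.
Full in-order sequence: K, G, H, E, J, Y, C, W, V, B, U, D.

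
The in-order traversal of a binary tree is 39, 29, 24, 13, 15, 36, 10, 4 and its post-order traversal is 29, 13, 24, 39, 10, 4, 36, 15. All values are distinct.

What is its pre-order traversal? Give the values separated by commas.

The last element of post-order is the root; it splits in-order into left and right subtrees.
Root 15: left subtree has 4 nodes {39, 29, 24, 13}, right has 3 {36, 10, 4}.
  Root 39: left subtree has 0 nodes { }, right has 3 {29, 24, 13}.
    Root 24: left subtree has 1 node {29}, right has 1 {13}.
  Root 36: left subtree has 0 nodes { }, right has 2 {10, 4}.
    Root 4: left subtree has 1 node {10}, right has 0 { }.

15, 39, 24, 29, 13, 36, 4, 10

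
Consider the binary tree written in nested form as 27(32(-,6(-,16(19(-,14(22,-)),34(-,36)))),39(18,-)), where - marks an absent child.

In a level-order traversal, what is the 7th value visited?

Level-order visits nodes level by level from the root, left to right within each level.
Level 0: 27
Level 1: 32, 39
Level 2: 6, 18
Level 3: 16
Level 4: 19, 34
Level 5: 14, 36
Level 6: 22
Full level-order sequence: 27, 32, 39, 6, 18, 16, 19, 34, 14, 36, 22.

19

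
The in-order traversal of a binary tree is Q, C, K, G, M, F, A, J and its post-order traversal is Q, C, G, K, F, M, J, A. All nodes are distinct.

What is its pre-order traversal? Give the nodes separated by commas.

The last element of post-order is the root; it splits in-order into left and right subtrees.
Root A: left subtree has 6 nodes {Q, C, K, G, M, F}, right has 1 {J}.
  Root M: left subtree has 4 nodes {Q, C, K, G}, right has 1 {F}.
    Root K: left subtree has 2 nodes {Q, C}, right has 1 {G}.
      Root C: left subtree has 1 node {Q}, right has 0 { }.

A, M, K, C, Q, G, F, J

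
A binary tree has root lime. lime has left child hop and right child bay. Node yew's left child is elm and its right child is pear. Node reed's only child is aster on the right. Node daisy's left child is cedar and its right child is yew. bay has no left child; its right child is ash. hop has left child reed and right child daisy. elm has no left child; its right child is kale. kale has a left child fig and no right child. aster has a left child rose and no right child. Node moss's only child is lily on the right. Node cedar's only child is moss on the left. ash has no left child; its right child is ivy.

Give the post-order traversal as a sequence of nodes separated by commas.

Post-order visits the left subtree, then the right subtree, then the node.
At lime: go left to hop.
  At hop: go left to reed.
    At reed: no left child.
    At reed: go right to aster.
      At aster: go left to rose.
        rose is a leaf — visit rose.
      At aster: no right child.
      Visit aster.
    Visit reed.
  At hop: go right to daisy.
    At daisy: go left to cedar.
      At cedar: go left to moss.
        At moss: no left child.
        At moss: go right to lily.
          lily is a leaf — visit lily.
        Visit moss.
      At cedar: no right child.
      Visit cedar.
    At daisy: go right to yew.
      At yew: go left to elm.
        At elm: no left child.
        At elm: go right to kale.
          At kale: go left to fig.
            fig is a leaf — visit fig.
          At kale: no right child.
          Visit kale.
        Visit elm.
      At yew: go right to pear.
        pear is a leaf — visit pear.
      Visit yew.
    Visit daisy.
  Visit hop.
At lime: go right to bay.
  At bay: no left child.
  At bay: go right to ash.
    At ash: no left child.
    At ash: go right to ivy.
      ivy is a leaf — visit ivy.
    Visit ash.
  Visit bay.
Visit lime.

rose, aster, reed, lily, moss, cedar, fig, kale, elm, pear, yew, daisy, hop, ivy, ash, bay, lime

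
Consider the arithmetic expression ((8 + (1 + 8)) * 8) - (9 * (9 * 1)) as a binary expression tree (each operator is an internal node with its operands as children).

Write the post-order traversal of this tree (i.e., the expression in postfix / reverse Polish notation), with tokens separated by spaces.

8 1 8 + + 8 * 9 9 1 * * -

Post-order on an expression tree gives postfix notation: for each operator, emit left operand, right operand, then the operator.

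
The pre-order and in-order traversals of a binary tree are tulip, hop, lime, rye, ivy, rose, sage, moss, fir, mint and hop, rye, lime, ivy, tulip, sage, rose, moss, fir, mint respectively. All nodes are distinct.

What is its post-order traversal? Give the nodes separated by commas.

The first element of pre-order is the root; it splits in-order into left and right subtrees.
Root tulip: left subtree has 4 nodes {hop, rye, lime, ivy}, right has 5 {sage, rose, moss, fir, mint}.
  Root hop: left subtree has 0 nodes { }, right has 3 {rye, lime, ivy}.
    Root lime: left subtree has 1 node {rye}, right has 1 {ivy}.
  Root rose: left subtree has 1 node {sage}, right has 3 {moss, fir, mint}.
    Root moss: left subtree has 0 nodes { }, right has 2 {fir, mint}.
      Root fir: left subtree has 0 nodes { }, right has 1 {mint}.

rye, ivy, lime, hop, sage, mint, fir, moss, rose, tulip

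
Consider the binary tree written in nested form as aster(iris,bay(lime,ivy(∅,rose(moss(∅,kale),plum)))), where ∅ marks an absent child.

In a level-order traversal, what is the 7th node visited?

Level-order visits nodes level by level from the root, left to right within each level.
Level 0: aster
Level 1: iris, bay
Level 2: lime, ivy
Level 3: rose
Level 4: moss, plum
Level 5: kale
Full level-order sequence: aster, iris, bay, lime, ivy, rose, moss, plum, kale.

moss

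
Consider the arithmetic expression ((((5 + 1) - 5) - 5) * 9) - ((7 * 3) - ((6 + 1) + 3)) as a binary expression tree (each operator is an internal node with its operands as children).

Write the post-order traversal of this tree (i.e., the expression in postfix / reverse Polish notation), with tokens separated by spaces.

Post-order on an expression tree gives postfix notation: for each operator, emit left operand, right operand, then the operator.

5 1 + 5 - 5 - 9 * 7 3 * 6 1 + 3 + - -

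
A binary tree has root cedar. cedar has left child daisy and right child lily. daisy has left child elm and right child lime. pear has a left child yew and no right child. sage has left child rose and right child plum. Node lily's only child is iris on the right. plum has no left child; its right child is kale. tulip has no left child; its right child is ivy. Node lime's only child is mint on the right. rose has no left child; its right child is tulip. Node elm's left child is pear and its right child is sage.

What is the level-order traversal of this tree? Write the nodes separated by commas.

Level-order visits nodes level by level from the root, left to right within each level.
Level 0: cedar
Level 1: daisy, lily
Level 2: elm, lime, iris
Level 3: pear, sage, mint
Level 4: yew, rose, plum
Level 5: tulip, kale
Level 6: ivy

cedar, daisy, lily, elm, lime, iris, pear, sage, mint, yew, rose, plum, tulip, kale, ivy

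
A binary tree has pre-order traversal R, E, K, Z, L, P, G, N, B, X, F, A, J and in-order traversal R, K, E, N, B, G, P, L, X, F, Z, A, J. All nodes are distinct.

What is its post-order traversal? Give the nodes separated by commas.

K, B, N, G, P, F, X, L, J, A, Z, E, R

The first element of pre-order is the root; it splits in-order into left and right subtrees.
Root R: left subtree has 0 nodes { }, right has 12 {K, E, N, B, G, P, L, X, F, Z, A, J}.
  Root E: left subtree has 1 node {K}, right has 10 {N, B, G, P, L, X, F, Z, A, J}.
    Root Z: left subtree has 7 nodes {N, B, G, P, L, X, F}, right has 2 {A, J}.
      Root L: left subtree has 4 nodes {N, B, G, P}, right has 2 {X, F}.
        Root P: left subtree has 3 nodes {N, B, G}, right has 0 { }.
          Root G: left subtree has 2 nodes {N, B}, right has 0 { }.
            Root N: left subtree has 0 nodes { }, right has 1 {B}.
        Root X: left subtree has 0 nodes { }, right has 1 {F}.
      Root A: left subtree has 0 nodes { }, right has 1 {J}.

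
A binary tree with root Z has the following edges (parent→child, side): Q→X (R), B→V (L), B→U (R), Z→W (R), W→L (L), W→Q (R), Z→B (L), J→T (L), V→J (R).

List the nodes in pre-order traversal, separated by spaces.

Z B V J T U W L Q X

Pre-order visits the node, then its left subtree, then its right subtree.
Visit Z.
At Z: go left to B.
  Visit B.
  At B: go left to V.
    Visit V.
    At V: no left child.
    At V: go right to J.
      Visit J.
      At J: go left to T.
        T is a leaf — visit T.
      At J: no right child.
  At B: go right to U.
    U is a leaf — visit U.
At Z: go right to W.
  Visit W.
  At W: go left to L.
    L is a leaf — visit L.
  At W: go right to Q.
    Visit Q.
    At Q: no left child.
    At Q: go right to X.
      X is a leaf — visit X.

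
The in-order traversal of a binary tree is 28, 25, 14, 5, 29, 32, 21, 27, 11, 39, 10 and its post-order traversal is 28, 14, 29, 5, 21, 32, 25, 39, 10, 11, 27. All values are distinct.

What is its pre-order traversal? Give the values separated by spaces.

27 25 28 32 5 14 29 21 11 10 39

The last element of post-order is the root; it splits in-order into left and right subtrees.
Root 27: left subtree has 7 nodes {28, 25, 14, 5, 29, 32, 21}, right has 3 {11, 39, 10}.
  Root 25: left subtree has 1 node {28}, right has 5 {14, 5, 29, 32, 21}.
    Root 32: left subtree has 3 nodes {14, 5, 29}, right has 1 {21}.
      Root 5: left subtree has 1 node {14}, right has 1 {29}.
  Root 11: left subtree has 0 nodes { }, right has 2 {39, 10}.
    Root 10: left subtree has 1 node {39}, right has 0 { }.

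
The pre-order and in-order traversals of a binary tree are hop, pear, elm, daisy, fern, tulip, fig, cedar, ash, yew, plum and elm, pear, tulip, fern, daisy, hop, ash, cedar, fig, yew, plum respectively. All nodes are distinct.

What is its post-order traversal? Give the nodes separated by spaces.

elm tulip fern daisy pear ash cedar plum yew fig hop

The first element of pre-order is the root; it splits in-order into left and right subtrees.
Root hop: left subtree has 5 nodes {elm, pear, tulip, fern, daisy}, right has 5 {ash, cedar, fig, yew, plum}.
  Root pear: left subtree has 1 node {elm}, right has 3 {tulip, fern, daisy}.
    Root daisy: left subtree has 2 nodes {tulip, fern}, right has 0 { }.
      Root fern: left subtree has 1 node {tulip}, right has 0 { }.
  Root fig: left subtree has 2 nodes {ash, cedar}, right has 2 {yew, plum}.
    Root cedar: left subtree has 1 node {ash}, right has 0 { }.
    Root yew: left subtree has 0 nodes { }, right has 1 {plum}.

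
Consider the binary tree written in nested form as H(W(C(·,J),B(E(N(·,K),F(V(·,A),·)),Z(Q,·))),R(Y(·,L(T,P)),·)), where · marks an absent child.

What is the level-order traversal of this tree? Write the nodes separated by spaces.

H W R C B Y J E Z L N F Q T P K V A

Level-order visits nodes level by level from the root, left to right within each level.
Level 0: H
Level 1: W, R
Level 2: C, B, Y
Level 3: J, E, Z, L
Level 4: N, F, Q, T, P
Level 5: K, V
Level 6: A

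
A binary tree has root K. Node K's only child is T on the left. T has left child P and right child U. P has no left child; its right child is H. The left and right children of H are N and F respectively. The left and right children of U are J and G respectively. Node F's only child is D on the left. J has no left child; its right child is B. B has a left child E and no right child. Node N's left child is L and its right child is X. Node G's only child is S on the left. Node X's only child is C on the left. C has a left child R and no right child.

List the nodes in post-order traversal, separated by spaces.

L R C X N D F H P E B J S G U T K

Post-order visits the left subtree, then the right subtree, then the node.
At K: go left to T.
  At T: go left to P.
    At P: no left child.
    At P: go right to H.
      At H: go left to N.
        At N: go left to L.
          L is a leaf — visit L.
        At N: go right to X.
          At X: go left to C.
            At C: go left to R.
              R is a leaf — visit R.
            At C: no right child.
            Visit C.
          At X: no right child.
          Visit X.
        Visit N.
      At H: go right to F.
        At F: go left to D.
          D is a leaf — visit D.
        At F: no right child.
        Visit F.
      Visit H.
    Visit P.
  At T: go right to U.
    At U: go left to J.
      At J: no left child.
      At J: go right to B.
        At B: go left to E.
          E is a leaf — visit E.
        At B: no right child.
        Visit B.
      Visit J.
    At U: go right to G.
      At G: go left to S.
        S is a leaf — visit S.
      At G: no right child.
      Visit G.
    Visit U.
  Visit T.
At K: no right child.
Visit K.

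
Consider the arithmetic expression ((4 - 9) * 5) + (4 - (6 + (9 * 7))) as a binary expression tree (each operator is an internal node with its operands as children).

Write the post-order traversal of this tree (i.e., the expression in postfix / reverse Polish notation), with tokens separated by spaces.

Post-order on an expression tree gives postfix notation: for each operator, emit left operand, right operand, then the operator.

4 9 - 5 * 4 6 9 7 * + - +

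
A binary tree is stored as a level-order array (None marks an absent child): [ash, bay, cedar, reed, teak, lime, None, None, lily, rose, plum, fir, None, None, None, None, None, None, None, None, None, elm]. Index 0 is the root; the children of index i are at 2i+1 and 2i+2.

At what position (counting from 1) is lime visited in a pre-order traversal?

10

Pre-order visits the node, then its left subtree, then its right subtree.
Visit ash.
At ash: go left to bay.
  Visit bay.
  At bay: go left to reed.
    Visit reed.
    At reed: no left child.
    At reed: go right to lily.
      lily is a leaf — visit lily.
  At bay: go right to teak.
    Visit teak.
    At teak: go left to rose.
      rose is a leaf — visit rose.
    At teak: go right to plum.
      Visit plum.
      At plum: go left to elm.
        elm is a leaf — visit elm.
      At plum: no right child.
At ash: go right to cedar.
  Visit cedar.
  At cedar: go left to lime.
    Visit lime.
    At lime: go left to fir.
      fir is a leaf — visit fir.
    At lime: no right child.
  At cedar: no right child.
Full pre-order sequence: ash, bay, reed, lily, teak, rose, plum, elm, cedar, lime, fir.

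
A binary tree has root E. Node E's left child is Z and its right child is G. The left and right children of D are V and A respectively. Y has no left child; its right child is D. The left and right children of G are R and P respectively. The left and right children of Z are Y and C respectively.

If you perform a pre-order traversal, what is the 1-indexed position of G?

8

Pre-order visits the node, then its left subtree, then its right subtree.
Visit E.
At E: go left to Z.
  Visit Z.
  At Z: go left to Y.
    Visit Y.
    At Y: no left child.
    At Y: go right to D.
      Visit D.
      At D: go left to V.
        V is a leaf — visit V.
      At D: go right to A.
        A is a leaf — visit A.
  At Z: go right to C.
    C is a leaf — visit C.
At E: go right to G.
  Visit G.
  At G: go left to R.
    R is a leaf — visit R.
  At G: go right to P.
    P is a leaf — visit P.
Full pre-order sequence: E, Z, Y, D, V, A, C, G, R, P.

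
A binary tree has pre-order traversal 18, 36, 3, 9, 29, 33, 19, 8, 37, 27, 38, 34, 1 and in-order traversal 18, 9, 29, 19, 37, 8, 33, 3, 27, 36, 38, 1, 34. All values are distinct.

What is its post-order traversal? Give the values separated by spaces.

The first element of pre-order is the root; it splits in-order into left and right subtrees.
Root 18: left subtree has 0 nodes { }, right has 12 {9, 29, 19, 37, 8, 33, 3, 27, 36, 38, 1, 34}.
  Root 36: left subtree has 8 nodes {9, 29, 19, 37, 8, 33, 3, 27}, right has 3 {38, 1, 34}.
    Root 3: left subtree has 6 nodes {9, 29, 19, 37, 8, 33}, right has 1 {27}.
      Root 9: left subtree has 0 nodes { }, right has 5 {29, 19, 37, 8, 33}.
        Root 29: left subtree has 0 nodes { }, right has 4 {19, 37, 8, 33}.
          Root 33: left subtree has 3 nodes {19, 37, 8}, right has 0 { }.
            Root 19: left subtree has 0 nodes { }, right has 2 {37, 8}.
              Root 8: left subtree has 1 node {37}, right has 0 { }.
    Root 38: left subtree has 0 nodes { }, right has 2 {1, 34}.
      Root 34: left subtree has 1 node {1}, right has 0 { }.

37 8 19 33 29 9 27 3 1 34 38 36 18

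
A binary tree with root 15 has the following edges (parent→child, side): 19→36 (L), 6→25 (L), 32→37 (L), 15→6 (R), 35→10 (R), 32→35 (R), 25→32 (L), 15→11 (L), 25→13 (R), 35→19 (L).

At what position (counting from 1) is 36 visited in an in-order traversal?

5

In-order visits the left subtree, then the node, then the right subtree.
At 15: go left to 11.
  11 is a leaf — visit 11.
Visit 15.
At 15: go right to 6.
  At 6: go left to 25.
    At 25: go left to 32.
      At 32: go left to 37.
        37 is a leaf — visit 37.
      Visit 32.
      At 32: go right to 35.
        At 35: go left to 19.
          At 19: go left to 36.
            36 is a leaf — visit 36.
          Visit 19.
          At 19: no right child.
        Visit 35.
        At 35: go right to 10.
          10 is a leaf — visit 10.
    Visit 25.
    At 25: go right to 13.
      13 is a leaf — visit 13.
  Visit 6.
  At 6: no right child.
Full in-order sequence: 11, 15, 37, 32, 36, 19, 35, 10, 25, 13, 6.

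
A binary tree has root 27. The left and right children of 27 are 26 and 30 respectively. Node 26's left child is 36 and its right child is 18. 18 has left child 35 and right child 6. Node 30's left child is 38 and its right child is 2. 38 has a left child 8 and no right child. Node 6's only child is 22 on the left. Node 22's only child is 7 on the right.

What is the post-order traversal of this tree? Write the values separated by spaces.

Post-order visits the left subtree, then the right subtree, then the node.
At 27: go left to 26.
  At 26: go left to 36.
    36 is a leaf — visit 36.
  At 26: go right to 18.
    At 18: go left to 35.
      35 is a leaf — visit 35.
    At 18: go right to 6.
      At 6: go left to 22.
        At 22: no left child.
        At 22: go right to 7.
          7 is a leaf — visit 7.
        Visit 22.
      At 6: no right child.
      Visit 6.
    Visit 18.
  Visit 26.
At 27: go right to 30.
  At 30: go left to 38.
    At 38: go left to 8.
      8 is a leaf — visit 8.
    At 38: no right child.
    Visit 38.
  At 30: go right to 2.
    2 is a leaf — visit 2.
  Visit 30.
Visit 27.

36 35 7 22 6 18 26 8 38 2 30 27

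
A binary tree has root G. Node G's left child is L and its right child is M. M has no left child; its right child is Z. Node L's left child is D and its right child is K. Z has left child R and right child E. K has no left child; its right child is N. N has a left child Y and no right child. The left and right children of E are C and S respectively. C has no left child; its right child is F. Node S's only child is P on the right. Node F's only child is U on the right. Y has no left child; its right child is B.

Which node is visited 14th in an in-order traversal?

E

In-order visits the left subtree, then the node, then the right subtree.
At G: go left to L.
  At L: go left to D.
    D is a leaf — visit D.
  Visit L.
  At L: go right to K.
    At K: no left child.
    Visit K.
    At K: go right to N.
      At N: go left to Y.
        At Y: no left child.
        Visit Y.
        At Y: go right to B.
          B is a leaf — visit B.
      Visit N.
      At N: no right child.
Visit G.
At G: go right to M.
  At M: no left child.
  Visit M.
  At M: go right to Z.
    At Z: go left to R.
      R is a leaf — visit R.
    Visit Z.
    At Z: go right to E.
      At E: go left to C.
        At C: no left child.
        Visit C.
        At C: go right to F.
          At F: no left child.
          Visit F.
          At F: go right to U.
            U is a leaf — visit U.
      Visit E.
      At E: go right to S.
        At S: no left child.
        Visit S.
        At S: go right to P.
          P is a leaf — visit P.
Full in-order sequence: D, L, K, Y, B, N, G, M, R, Z, C, F, U, E, S, P.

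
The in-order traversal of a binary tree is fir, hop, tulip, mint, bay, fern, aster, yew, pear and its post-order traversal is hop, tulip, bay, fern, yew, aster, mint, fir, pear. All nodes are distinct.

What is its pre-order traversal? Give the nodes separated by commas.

The last element of post-order is the root; it splits in-order into left and right subtrees.
Root pear: left subtree has 8 nodes {fir, hop, tulip, mint, bay, fern, aster, yew}, right has 0 { }.
  Root fir: left subtree has 0 nodes { }, right has 7 {hop, tulip, mint, bay, fern, aster, yew}.
    Root mint: left subtree has 2 nodes {hop, tulip}, right has 4 {bay, fern, aster, yew}.
      Root tulip: left subtree has 1 node {hop}, right has 0 { }.
      Root aster: left subtree has 2 nodes {bay, fern}, right has 1 {yew}.
        Root fern: left subtree has 1 node {bay}, right has 0 { }.

pear, fir, mint, tulip, hop, aster, fern, bay, yew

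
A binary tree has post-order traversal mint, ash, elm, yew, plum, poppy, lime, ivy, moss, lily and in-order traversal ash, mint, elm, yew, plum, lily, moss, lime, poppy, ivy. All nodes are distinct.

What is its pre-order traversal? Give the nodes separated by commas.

lily, plum, yew, elm, ash, mint, moss, ivy, lime, poppy

The last element of post-order is the root; it splits in-order into left and right subtrees.
Root lily: left subtree has 5 nodes {ash, mint, elm, yew, plum}, right has 4 {moss, lime, poppy, ivy}.
  Root plum: left subtree has 4 nodes {ash, mint, elm, yew}, right has 0 { }.
    Root yew: left subtree has 3 nodes {ash, mint, elm}, right has 0 { }.
      Root elm: left subtree has 2 nodes {ash, mint}, right has 0 { }.
        Root ash: left subtree has 0 nodes { }, right has 1 {mint}.
  Root moss: left subtree has 0 nodes { }, right has 3 {lime, poppy, ivy}.
    Root ivy: left subtree has 2 nodes {lime, poppy}, right has 0 { }.
      Root lime: left subtree has 0 nodes { }, right has 1 {poppy}.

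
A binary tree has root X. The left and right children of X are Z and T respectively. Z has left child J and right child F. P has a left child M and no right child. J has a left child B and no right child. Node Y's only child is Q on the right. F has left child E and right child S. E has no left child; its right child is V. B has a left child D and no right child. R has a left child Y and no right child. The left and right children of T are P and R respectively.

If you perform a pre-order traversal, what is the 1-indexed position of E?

7

Pre-order visits the node, then its left subtree, then its right subtree.
Visit X.
At X: go left to Z.
  Visit Z.
  At Z: go left to J.
    Visit J.
    At J: go left to B.
      Visit B.
      At B: go left to D.
        D is a leaf — visit D.
      At B: no right child.
    At J: no right child.
  At Z: go right to F.
    Visit F.
    At F: go left to E.
      Visit E.
      At E: no left child.
      At E: go right to V.
        V is a leaf — visit V.
    At F: go right to S.
      S is a leaf — visit S.
At X: go right to T.
  Visit T.
  At T: go left to P.
    Visit P.
    At P: go left to M.
      M is a leaf — visit M.
    At P: no right child.
  At T: go right to R.
    Visit R.
    At R: go left to Y.
      Visit Y.
      At Y: no left child.
      At Y: go right to Q.
        Q is a leaf — visit Q.
    At R: no right child.
Full pre-order sequence: X, Z, J, B, D, F, E, V, S, T, P, M, R, Y, Q.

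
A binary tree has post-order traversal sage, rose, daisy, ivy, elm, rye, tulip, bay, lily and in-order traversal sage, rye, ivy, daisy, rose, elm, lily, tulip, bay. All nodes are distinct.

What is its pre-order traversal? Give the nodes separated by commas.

The last element of post-order is the root; it splits in-order into left and right subtrees.
Root lily: left subtree has 6 nodes {sage, rye, ivy, daisy, rose, elm}, right has 2 {tulip, bay}.
  Root rye: left subtree has 1 node {sage}, right has 4 {ivy, daisy, rose, elm}.
    Root elm: left subtree has 3 nodes {ivy, daisy, rose}, right has 0 { }.
      Root ivy: left subtree has 0 nodes { }, right has 2 {daisy, rose}.
        Root daisy: left subtree has 0 nodes { }, right has 1 {rose}.
  Root bay: left subtree has 1 node {tulip}, right has 0 { }.

lily, rye, sage, elm, ivy, daisy, rose, bay, tulip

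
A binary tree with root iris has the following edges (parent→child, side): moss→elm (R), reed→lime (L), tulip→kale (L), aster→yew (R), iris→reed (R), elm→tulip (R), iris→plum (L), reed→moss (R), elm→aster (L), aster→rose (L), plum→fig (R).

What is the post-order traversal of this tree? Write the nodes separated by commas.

Post-order visits the left subtree, then the right subtree, then the node.
At iris: go left to plum.
  At plum: no left child.
  At plum: go right to fig.
    fig is a leaf — visit fig.
  Visit plum.
At iris: go right to reed.
  At reed: go left to lime.
    lime is a leaf — visit lime.
  At reed: go right to moss.
    At moss: no left child.
    At moss: go right to elm.
      At elm: go left to aster.
        At aster: go left to rose.
          rose is a leaf — visit rose.
        At aster: go right to yew.
          yew is a leaf — visit yew.
        Visit aster.
      At elm: go right to tulip.
        At tulip: go left to kale.
          kale is a leaf — visit kale.
        At tulip: no right child.
        Visit tulip.
      Visit elm.
    Visit moss.
  Visit reed.
Visit iris.

fig, plum, lime, rose, yew, aster, kale, tulip, elm, moss, reed, iris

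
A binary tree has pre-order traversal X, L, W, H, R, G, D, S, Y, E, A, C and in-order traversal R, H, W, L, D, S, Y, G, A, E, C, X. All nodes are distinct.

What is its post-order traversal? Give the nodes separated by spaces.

R H W Y S D A C E G L X

The first element of pre-order is the root; it splits in-order into left and right subtrees.
Root X: left subtree has 11 nodes {R, H, W, L, D, S, Y, G, A, E, C}, right has 0 { }.
  Root L: left subtree has 3 nodes {R, H, W}, right has 7 {D, S, Y, G, A, E, C}.
    Root W: left subtree has 2 nodes {R, H}, right has 0 { }.
      Root H: left subtree has 1 node {R}, right has 0 { }.
    Root G: left subtree has 3 nodes {D, S, Y}, right has 3 {A, E, C}.
      Root D: left subtree has 0 nodes { }, right has 2 {S, Y}.
        Root S: left subtree has 0 nodes { }, right has 1 {Y}.
      Root E: left subtree has 1 node {A}, right has 1 {C}.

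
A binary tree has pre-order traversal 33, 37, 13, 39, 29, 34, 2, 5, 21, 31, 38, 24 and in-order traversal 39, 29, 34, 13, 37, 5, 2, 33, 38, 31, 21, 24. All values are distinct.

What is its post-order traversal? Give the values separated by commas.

The first element of pre-order is the root; it splits in-order into left and right subtrees.
Root 33: left subtree has 7 nodes {39, 29, 34, 13, 37, 5, 2}, right has 4 {38, 31, 21, 24}.
  Root 37: left subtree has 4 nodes {39, 29, 34, 13}, right has 2 {5, 2}.
    Root 13: left subtree has 3 nodes {39, 29, 34}, right has 0 { }.
      Root 39: left subtree has 0 nodes { }, right has 2 {29, 34}.
        Root 29: left subtree has 0 nodes { }, right has 1 {34}.
    Root 2: left subtree has 1 node {5}, right has 0 { }.
  Root 21: left subtree has 2 nodes {38, 31}, right has 1 {24}.
    Root 31: left subtree has 1 node {38}, right has 0 { }.

34, 29, 39, 13, 5, 2, 37, 38, 31, 24, 21, 33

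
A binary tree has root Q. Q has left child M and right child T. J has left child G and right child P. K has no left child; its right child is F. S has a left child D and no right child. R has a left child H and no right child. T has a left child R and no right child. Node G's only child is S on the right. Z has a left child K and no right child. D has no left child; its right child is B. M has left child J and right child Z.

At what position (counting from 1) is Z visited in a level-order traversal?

5

Level-order visits nodes level by level from the root, left to right within each level.
Level 0: Q
Level 1: M, T
Level 2: J, Z, R
Level 3: G, P, K, H
Level 4: S, F
Level 5: D
Level 6: B
Full level-order sequence: Q, M, T, J, Z, R, G, P, K, H, S, F, D, B.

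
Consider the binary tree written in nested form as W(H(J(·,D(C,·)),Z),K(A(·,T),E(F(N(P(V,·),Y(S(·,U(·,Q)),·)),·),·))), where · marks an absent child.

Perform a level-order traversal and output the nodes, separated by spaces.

Level-order visits nodes level by level from the root, left to right within each level.
Level 0: W
Level 1: H, K
Level 2: J, Z, A, E
Level 3: D, T, F
Level 4: C, N
Level 5: P, Y
Level 6: V, S
Level 7: U
Level 8: Q

W H K J Z A E D T F C N P Y V S U Q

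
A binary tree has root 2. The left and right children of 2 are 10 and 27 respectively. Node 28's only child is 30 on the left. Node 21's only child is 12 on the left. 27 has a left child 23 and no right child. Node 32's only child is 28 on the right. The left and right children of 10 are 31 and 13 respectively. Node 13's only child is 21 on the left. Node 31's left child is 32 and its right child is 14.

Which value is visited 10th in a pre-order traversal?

12

Pre-order visits the node, then its left subtree, then its right subtree.
Visit 2.
At 2: go left to 10.
  Visit 10.
  At 10: go left to 31.
    Visit 31.
    At 31: go left to 32.
      Visit 32.
      At 32: no left child.
      At 32: go right to 28.
        Visit 28.
        At 28: go left to 30.
          30 is a leaf — visit 30.
        At 28: no right child.
    At 31: go right to 14.
      14 is a leaf — visit 14.
  At 10: go right to 13.
    Visit 13.
    At 13: go left to 21.
      Visit 21.
      At 21: go left to 12.
        12 is a leaf — visit 12.
      At 21: no right child.
    At 13: no right child.
At 2: go right to 27.
  Visit 27.
  At 27: go left to 23.
    23 is a leaf — visit 23.
  At 27: no right child.
Full pre-order sequence: 2, 10, 31, 32, 28, 30, 14, 13, 21, 12, 27, 23.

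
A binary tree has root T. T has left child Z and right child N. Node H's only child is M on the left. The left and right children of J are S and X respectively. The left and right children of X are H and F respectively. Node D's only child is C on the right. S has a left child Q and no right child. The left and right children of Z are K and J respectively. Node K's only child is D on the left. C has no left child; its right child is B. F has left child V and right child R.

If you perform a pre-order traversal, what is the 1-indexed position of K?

Pre-order visits the node, then its left subtree, then its right subtree.
Visit T.
At T: go left to Z.
  Visit Z.
  At Z: go left to K.
    Visit K.
    At K: go left to D.
      Visit D.
      At D: no left child.
      At D: go right to C.
        Visit C.
        At C: no left child.
        At C: go right to B.
          B is a leaf — visit B.
    At K: no right child.
  At Z: go right to J.
    Visit J.
    At J: go left to S.
      Visit S.
      At S: go left to Q.
        Q is a leaf — visit Q.
      At S: no right child.
    At J: go right to X.
      Visit X.
      At X: go left to H.
        Visit H.
        At H: go left to M.
          M is a leaf — visit M.
        At H: no right child.
      At X: go right to F.
        Visit F.
        At F: go left to V.
          V is a leaf — visit V.
        At F: go right to R.
          R is a leaf — visit R.
At T: go right to N.
  N is a leaf — visit N.
Full pre-order sequence: T, Z, K, D, C, B, J, S, Q, X, H, M, F, V, R, N.

3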